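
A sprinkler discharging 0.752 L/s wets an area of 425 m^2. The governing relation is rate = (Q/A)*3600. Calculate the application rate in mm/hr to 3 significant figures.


rate = (0.752 / 425) * 3600 = 6.37 mm/hr
Therefore the application rate = 6.37 mm/hr.


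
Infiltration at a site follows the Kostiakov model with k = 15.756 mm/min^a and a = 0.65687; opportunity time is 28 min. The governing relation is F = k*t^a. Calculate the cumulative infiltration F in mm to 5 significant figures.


F = 15.756 * 28^0.65687 = 140.62 mm
Therefore the cumulative infiltration F = 140.62 mm.


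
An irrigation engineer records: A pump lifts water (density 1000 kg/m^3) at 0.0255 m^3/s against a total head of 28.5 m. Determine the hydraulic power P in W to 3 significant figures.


Approach: apply the hydraulic power relation, P = rho*g*Q*H.
P = 1000 * 9.81 * 0.0255 * 28.5 = 7130 W
Therefore the hydraulic power P = 7130 W.


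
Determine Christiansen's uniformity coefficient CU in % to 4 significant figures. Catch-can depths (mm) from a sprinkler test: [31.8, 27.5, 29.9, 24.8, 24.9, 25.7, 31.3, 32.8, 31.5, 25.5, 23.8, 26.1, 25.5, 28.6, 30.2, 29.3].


Approach: apply Christiansen's uniformity coefficient, CU = (1 - mean_abs_deviation/mean)*100.
mean = 28.0750 mm
mean |d_i - mean| = 2.60000 mm
CU = (1 - 2.60000/28.0750)*100 = 90.74 %
Therefore Christiansen's uniformity coefficient CU = 90.74 %.


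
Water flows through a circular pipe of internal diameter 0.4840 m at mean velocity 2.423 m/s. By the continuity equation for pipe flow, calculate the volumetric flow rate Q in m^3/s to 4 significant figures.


Approach: apply the continuity equation for pipe flow, Q = A * v with A = pi*(D/2)^2.
A = pi*(0.4840/2)^2 = 0.183984 m^2
Q = 0.183984 * 2.423 = 0.4458 m^3/s
Therefore the volumetric flow rate Q = 0.4458 m^3/s.


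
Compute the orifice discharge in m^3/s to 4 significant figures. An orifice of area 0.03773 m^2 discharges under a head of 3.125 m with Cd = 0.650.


Approach: apply the orifice equation, Q = Cd*A*sqrt(2*g*h).
Q = 0.650 * 0.03773 * sqrt(2*9.81*3.125) = 0.1920 m^3/s
Therefore the orifice discharge = 0.1920 m^3/s.


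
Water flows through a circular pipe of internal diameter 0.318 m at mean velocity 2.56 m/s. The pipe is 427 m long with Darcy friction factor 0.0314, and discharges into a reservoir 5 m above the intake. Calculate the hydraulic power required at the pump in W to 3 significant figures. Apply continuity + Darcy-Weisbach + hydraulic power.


Approach: apply continuity + Darcy-Weisbach + hydraulic power, Q = A*v; hf = f*(L/D)*(v^2/(2g)); H = static + hf; P = rho*g*Q*H.
Step 1 — flow rate (continuity, Q = A*v):
  A = pi*(0.318/2)^2 = 0.079423 m^2
  Q = 0.079423 * 2.56 = 0.20332 m^3/s
Step 2 — friction head loss (Darcy-Weisbach):
  hf = 0.0314 * (427/0.318) * (2.56^2 / (2*9.81))
  hf = 14.084 m
Step 3 — total head: H = 5 + 14.084 = 19.084 m
Step 4 — hydraulic power (P = rho*g*Q*H):
  P = 1000 * 9.81 * 0.20332 * 19.084 = 38100 W
Therefore the hydraulic power required at the pump = 38100 W.


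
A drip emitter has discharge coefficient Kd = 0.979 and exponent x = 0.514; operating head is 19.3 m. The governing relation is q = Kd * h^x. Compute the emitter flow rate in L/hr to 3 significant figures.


q = 0.979 * 19.3^0.514 = 4.48 L/hr
Therefore the emitter flow rate = 4.48 L/hr.


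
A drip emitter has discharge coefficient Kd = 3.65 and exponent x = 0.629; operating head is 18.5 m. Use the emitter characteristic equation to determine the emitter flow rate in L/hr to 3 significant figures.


Approach: apply the emitter characteristic equation, q = Kd * h^x.
q = 3.65 * 18.5^0.629 = 22.9 L/hr
Therefore the emitter flow rate = 22.9 L/hr.


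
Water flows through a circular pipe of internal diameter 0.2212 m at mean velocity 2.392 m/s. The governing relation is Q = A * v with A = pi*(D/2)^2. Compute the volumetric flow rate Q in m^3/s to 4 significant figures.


A = pi*(0.2212/2)^2 = 0.0384291 m^2
Q = 0.0384291 * 2.392 = 0.09192 m^3/s
Therefore the volumetric flow rate Q = 0.09192 m^3/s.


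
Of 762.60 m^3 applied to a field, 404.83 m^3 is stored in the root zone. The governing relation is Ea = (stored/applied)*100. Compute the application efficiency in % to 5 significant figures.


Ea = (404.83/762.60)*100 = 53.085 %
Therefore the application efficiency = 53.085 %.


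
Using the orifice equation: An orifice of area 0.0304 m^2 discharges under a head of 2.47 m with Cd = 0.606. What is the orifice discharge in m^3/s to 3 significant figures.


Approach: apply the orifice equation, Q = Cd*A*sqrt(2*g*h).
Q = 0.606 * 0.0304 * sqrt(2*9.81*2.47) = 0.128 m^3/s
Therefore the orifice discharge = 0.128 m^3/s.


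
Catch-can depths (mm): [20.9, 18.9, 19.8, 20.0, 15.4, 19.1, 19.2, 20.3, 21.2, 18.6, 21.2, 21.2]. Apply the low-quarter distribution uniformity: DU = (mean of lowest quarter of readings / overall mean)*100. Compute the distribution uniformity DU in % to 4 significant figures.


sorted lowest 3 of 12: [15.4, 18.6, 18.9] -> mean = 17.6333 mm
overall mean = 19.6500 mm
DU = (17.6333/19.6500)*100 = 89.74 %
Therefore the distribution uniformity DU = 89.74 %.


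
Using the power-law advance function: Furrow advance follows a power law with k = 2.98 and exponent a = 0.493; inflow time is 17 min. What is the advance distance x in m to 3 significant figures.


Approach: apply the power-law advance function, x = k*t^a.
x = 2.98 * 17^0.493 = 12.0 m
Therefore the advance distance x = 12.0 m.


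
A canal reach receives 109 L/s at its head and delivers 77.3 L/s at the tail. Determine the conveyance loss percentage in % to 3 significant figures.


Approach: apply the conveyance loss ratio, loss% = ((Q_head - Q_tail)/Q_head)*100.
loss = ((109 - 77.3)/109)*100 = 29.1 %
Therefore the conveyance loss percentage = 29.1 %.


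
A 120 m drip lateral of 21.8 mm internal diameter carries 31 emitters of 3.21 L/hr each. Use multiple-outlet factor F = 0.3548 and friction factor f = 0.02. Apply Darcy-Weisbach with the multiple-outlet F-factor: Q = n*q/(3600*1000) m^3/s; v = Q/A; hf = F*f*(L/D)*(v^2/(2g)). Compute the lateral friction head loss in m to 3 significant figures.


Q = 31*3.21/(3600*1000) = 2.7642e-05 m^3/s
A = pi*(21.8e-3/2)^2 = 3.7325e-04 m^2, so v = Q/A = 0.074056 m/s
hf = 0.3548*0.02*(120/0.0218)*(0.074056^2/(2*9.81)) = 0.0109 m
Therefore the lateral friction head loss = 0.0109 m.


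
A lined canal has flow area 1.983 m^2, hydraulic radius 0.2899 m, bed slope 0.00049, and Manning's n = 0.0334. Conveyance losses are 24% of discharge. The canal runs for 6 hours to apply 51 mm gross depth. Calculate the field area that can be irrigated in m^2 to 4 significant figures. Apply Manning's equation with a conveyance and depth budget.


Approach: apply Manning's equation with a conveyance and depth budget, Q = (1/n)*A*R^(2/3)*S^(1/2); Q_field = Q*(1-loss); Area = Q_field*t/(d/1000).
Step 1 — canal discharge (Manning's equation):
  Q = (1/0.0334) * 1.983 * 0.2899^(2/3) * 0.00049^(1/2) = 0.575669 m^3/s
Step 2 — delivered flow: Q_field = 0.575669*(1 - 24/100) = 0.437509 m^3/s
Step 3 — volume delivered: V = 0.437509 * 6*3600 = 9450.19 m^3
Step 4 — area served: A = V / (depth/1000) = 9450.19 / 0.051 = 185300 m^2
Therefore the field area that can be irrigated = 185300 m^2.


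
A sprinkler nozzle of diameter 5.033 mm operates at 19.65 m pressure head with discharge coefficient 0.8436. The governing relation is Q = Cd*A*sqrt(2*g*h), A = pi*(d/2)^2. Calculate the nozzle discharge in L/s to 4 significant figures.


A = pi*(5.033e-3/2)^2 = 1.98950e-05 m^2
Q = 0.8436 * 1.98950e-05 * sqrt(2*9.81*19.65) * 1000 = 0.3295 L/s
Therefore the nozzle discharge = 0.3295 L/s.


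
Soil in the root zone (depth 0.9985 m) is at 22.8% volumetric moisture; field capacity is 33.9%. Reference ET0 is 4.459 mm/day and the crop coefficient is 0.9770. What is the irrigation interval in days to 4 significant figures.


Approach: apply soil-water budget scheduling, SMD = (FC-theta)/100*depth*1000; ETc = ET0*Kc; interval = SMD/ETc.
Step 1 — soil moisture deficit:
  SMD = (33.9 - 22.8)/100 * 0.9985 * 1000 = 110.833 mm
Step 2 — daily crop ET (ETc = ET0*Kc):
  ETc = 4.459 * 0.9770 = 4.35644 mm/day
Step 3 — irrigation interval (SMD/ETc):
  interval = 110.833 / 4.35644 = 25.44 days
Therefore the irrigation interval = 25.44 days.


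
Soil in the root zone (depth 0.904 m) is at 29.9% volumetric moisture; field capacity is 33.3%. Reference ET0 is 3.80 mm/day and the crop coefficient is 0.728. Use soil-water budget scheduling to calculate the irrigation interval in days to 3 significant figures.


Approach: apply soil-water budget scheduling, SMD = (FC-theta)/100*depth*1000; ETc = ET0*Kc; interval = SMD/ETc.
Step 1 — soil moisture deficit:
  SMD = (33.3 - 29.9)/100 * 0.904 * 1000 = 30.736 mm
Step 2 — daily crop ET (ETc = ET0*Kc):
  ETc = 3.80 * 0.728 = 2.7664 mm/day
Step 3 — irrigation interval (SMD/ETc):
  interval = 30.736 / 2.7664 = 11.1 days
Therefore the irrigation interval = 11.1 days.


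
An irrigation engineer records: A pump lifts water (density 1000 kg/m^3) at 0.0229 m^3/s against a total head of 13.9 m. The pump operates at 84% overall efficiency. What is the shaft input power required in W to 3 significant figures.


Approach: apply hydraulic power then efficiency conversion, P = rho*g*Q*H; P_in = P/eta.
Step 1 — hydraulic power (P = rho*g*Q*H):
  P = 1000 * 9.81 * 0.0229 * 13.9 = 3122.6 W
Step 2 — input power: P_in = P/eta = 3122.6 / 0.84 = 3720 W
Therefore the shaft input power required = 3720 W.


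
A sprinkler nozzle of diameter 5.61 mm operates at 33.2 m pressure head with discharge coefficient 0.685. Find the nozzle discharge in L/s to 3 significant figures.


Approach: apply the orifice equation, Q = Cd*A*sqrt(2*g*h), A = pi*(d/2)^2.
A = pi*(5.61e-3/2)^2 = 2.4718e-05 m^2
Q = 0.685 * 2.4718e-05 * sqrt(2*9.81*33.2) * 1000 = 0.432 L/s
Therefore the nozzle discharge = 0.432 L/s.


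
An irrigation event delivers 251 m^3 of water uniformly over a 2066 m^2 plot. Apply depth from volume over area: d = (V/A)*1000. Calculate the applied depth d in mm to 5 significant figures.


d = (251 / 2066) * 1000 = 121.49 mm
Therefore the applied depth d = 121.49 mm.


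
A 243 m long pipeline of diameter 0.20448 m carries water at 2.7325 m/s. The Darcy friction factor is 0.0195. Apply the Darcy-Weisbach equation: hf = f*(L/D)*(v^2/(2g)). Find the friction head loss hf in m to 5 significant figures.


hf = 0.0195 * (243/0.20448) * (2.7325^2 / (2*9.81))
hf = 8.8188 m
Therefore the friction head loss hf = 8.8188 m.


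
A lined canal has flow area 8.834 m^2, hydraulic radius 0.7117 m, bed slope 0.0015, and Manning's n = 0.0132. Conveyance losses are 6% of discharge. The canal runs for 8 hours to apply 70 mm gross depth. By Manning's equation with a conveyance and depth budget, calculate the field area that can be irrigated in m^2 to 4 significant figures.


Approach: apply Manning's equation with a conveyance and depth budget, Q = (1/n)*A*R^(2/3)*S^(1/2); Q_field = Q*(1-loss); Area = Q_field*t/(d/1000).
Step 1 — canal discharge (Manning's equation):
  Q = (1/0.0132) * 8.834 * 0.7117^(2/3) * 0.0015^(1/2) = 20.6614 m^3/s
Step 2 — delivered flow: Q_field = 20.6614*(1 - 6/100) = 19.4217 m^3/s
Step 3 — volume delivered: V = 19.4217 * 8*3600 = 559346 m^3
Step 4 — area served: A = V / (depth/1000) = 559346 / 0.07 = 7991000 m^2
Therefore the field area that can be irrigated = 7991000 m^2.


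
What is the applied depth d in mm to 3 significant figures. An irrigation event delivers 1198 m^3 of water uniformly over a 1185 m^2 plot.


Approach: apply depth from volume over area, d = (V/A)*1000.
d = (1198 / 1185) * 1000 = 1010 mm
Therefore the applied depth d = 1010 mm.


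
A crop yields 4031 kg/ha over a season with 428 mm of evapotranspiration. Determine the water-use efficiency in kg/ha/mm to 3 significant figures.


Approach: apply the water-use efficiency ratio, WUE = yield/ET.
WUE = 4031 / 428 = 9.42 kg/ha/mm
Therefore the water-use efficiency = 9.42 kg/ha/mm.


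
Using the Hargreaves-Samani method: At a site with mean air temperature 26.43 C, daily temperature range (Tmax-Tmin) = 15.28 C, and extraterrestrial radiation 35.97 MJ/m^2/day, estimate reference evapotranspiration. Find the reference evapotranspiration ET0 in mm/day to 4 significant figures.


Approach: apply the Hargreaves-Samani method, ET0 = 0.0023*(Tmean+17.8)*sqrt(Tmax-Tmin)*0.408*Ra.
ET0 = 0.0023*(26.43+17.8)*sqrt(15.28)*0.408*35.97 = 5.836 mm/day
Therefore the reference evapotranspiration ET0 = 5.836 mm/day.


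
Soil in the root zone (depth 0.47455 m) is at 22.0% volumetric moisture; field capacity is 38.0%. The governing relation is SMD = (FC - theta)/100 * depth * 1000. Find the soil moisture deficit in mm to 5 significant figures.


SMD = (38.0 - 22.0)/100 * 0.47455 * 1000 = 75.928 mm
Therefore the soil moisture deficit = 75.928 mm.


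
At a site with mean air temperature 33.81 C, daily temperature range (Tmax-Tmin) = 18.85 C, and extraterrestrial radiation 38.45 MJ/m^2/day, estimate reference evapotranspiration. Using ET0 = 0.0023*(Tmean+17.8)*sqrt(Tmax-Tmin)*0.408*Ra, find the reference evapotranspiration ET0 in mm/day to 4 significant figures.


ET0 = 0.0023*(33.81+17.8)*sqrt(18.85)*0.408*38.45 = 8.085 mm/day
Therefore the reference evapotranspiration ET0 = 8.085 mm/day.


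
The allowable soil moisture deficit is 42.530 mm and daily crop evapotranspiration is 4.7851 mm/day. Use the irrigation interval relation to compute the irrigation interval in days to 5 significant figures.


Approach: apply the irrigation interval relation, interval = SMD / ETc.
interval = 42.530 / 4.7851 = 8.8880 days
Therefore the irrigation interval = 8.8880 days.


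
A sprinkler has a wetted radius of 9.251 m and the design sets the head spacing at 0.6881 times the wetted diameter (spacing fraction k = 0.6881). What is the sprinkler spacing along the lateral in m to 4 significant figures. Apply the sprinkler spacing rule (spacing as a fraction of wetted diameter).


Approach: apply the sprinkler spacing rule (spacing as a fraction of wetted diameter), S = k*(2*R).
S = 0.6881 * (2 * 9.251) = 12.73 m
Therefore the sprinkler spacing along the lateral = 12.73 m.


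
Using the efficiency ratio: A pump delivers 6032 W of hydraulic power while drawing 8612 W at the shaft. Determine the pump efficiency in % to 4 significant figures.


Approach: apply the efficiency ratio, eta = (P_out/P_in)*100.
eta = (6032 / 8612) * 100 = 70.04 %
Therefore the pump efficiency = 70.04 %.


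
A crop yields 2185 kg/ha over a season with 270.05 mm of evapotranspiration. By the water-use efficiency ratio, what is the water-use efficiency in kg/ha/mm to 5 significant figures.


Approach: apply the water-use efficiency ratio, WUE = yield/ET.
WUE = 2185 / 270.05 = 8.0911 kg/ha/mm
Therefore the water-use efficiency = 8.0911 kg/ha/mm.


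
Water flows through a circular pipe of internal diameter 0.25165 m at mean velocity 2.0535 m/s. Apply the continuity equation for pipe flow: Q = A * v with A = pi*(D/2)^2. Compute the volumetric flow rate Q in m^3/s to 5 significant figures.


A = pi*(0.25165/2)^2 = 0.04973748 m^2
Q = 0.04973748 * 2.0535 = 0.10214 m^3/s
Therefore the volumetric flow rate Q = 0.10214 m^3/s.


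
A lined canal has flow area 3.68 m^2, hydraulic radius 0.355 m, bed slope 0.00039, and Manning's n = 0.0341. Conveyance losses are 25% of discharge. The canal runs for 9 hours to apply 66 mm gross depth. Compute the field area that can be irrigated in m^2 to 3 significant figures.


Approach: apply Manning's equation with a conveyance and depth budget, Q = (1/n)*A*R^(2/3)*S^(1/2); Q_field = Q*(1-loss); Area = Q_field*t/(d/1000).
Step 1 — canal discharge (Manning's equation):
  Q = (1/0.0341) * 3.68 * 0.355^(2/3) * 0.00039^(1/2) = 1.0685 m^3/s
Step 2 — delivered flow: Q_field = 1.0685*(1 - 25/100) = 0.80138 m^3/s
Step 3 — volume delivered: V = 0.80138 * 9*3600 = 25965 m^3
Step 4 — area served: A = V / (depth/1000) = 25965 / 0.066 = 393000 m^2
Therefore the field area that can be irrigated = 393000 m^2.


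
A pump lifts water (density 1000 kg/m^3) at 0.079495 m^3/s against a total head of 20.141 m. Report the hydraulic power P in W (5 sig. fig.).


Approach: apply the hydraulic power relation, P = rho*g*Q*H.
P = 1000 * 9.81 * 0.079495 * 20.141 = 15707 W
Therefore the hydraulic power P = 15707 W.


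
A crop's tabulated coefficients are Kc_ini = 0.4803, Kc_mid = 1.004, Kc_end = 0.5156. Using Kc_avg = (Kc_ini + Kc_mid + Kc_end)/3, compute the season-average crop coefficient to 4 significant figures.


Kc_avg = (0.4803 + 1.004 + 0.5156)/3 = 0.6666
Therefore the season-average crop coefficient = 0.6666.


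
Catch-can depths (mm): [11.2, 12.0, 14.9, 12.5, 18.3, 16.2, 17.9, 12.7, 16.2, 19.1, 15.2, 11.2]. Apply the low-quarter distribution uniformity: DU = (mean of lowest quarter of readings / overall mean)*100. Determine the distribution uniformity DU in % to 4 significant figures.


sorted lowest 3 of 12: [11.2, 11.2, 12.0] -> mean = 11.4667 mm
overall mean = 14.7833 mm
DU = (11.4667/14.7833)*100 = 77.56 %
Therefore the distribution uniformity DU = 77.56 %.


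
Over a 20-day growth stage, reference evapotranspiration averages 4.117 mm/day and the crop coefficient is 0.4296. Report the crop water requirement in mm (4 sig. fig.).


Approach: apply the crop water requirement relation, CWR = ET0 * Kc * days.
CWR = 4.117 * 0.4296 * 20 = 35.37 mm
Therefore the crop water requirement = 35.37 mm.


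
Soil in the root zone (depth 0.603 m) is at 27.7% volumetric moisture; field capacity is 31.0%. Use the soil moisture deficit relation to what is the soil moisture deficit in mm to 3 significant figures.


Approach: apply the soil moisture deficit relation, SMD = (FC - theta)/100 * depth * 1000.
SMD = (31.0 - 27.7)/100 * 0.603 * 1000 = 19.9 mm
Therefore the soil moisture deficit = 19.9 mm.


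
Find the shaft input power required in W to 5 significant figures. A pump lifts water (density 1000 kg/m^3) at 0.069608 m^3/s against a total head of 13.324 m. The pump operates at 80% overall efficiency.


Approach: apply hydraulic power then efficiency conversion, P = rho*g*Q*H; P_in = P/eta.
Step 1 — hydraulic power (P = rho*g*Q*H):
  P = 1000 * 9.81 * 0.069608 * 13.324 = 9098.353 W
Step 2 — input power: P_in = P/eta = 9098.353 / 0.8 = 11373 W
Therefore the shaft input power required = 11373 W.


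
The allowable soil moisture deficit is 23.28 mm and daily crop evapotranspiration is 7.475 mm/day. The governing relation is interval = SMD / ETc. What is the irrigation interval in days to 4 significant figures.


interval = 23.28 / 7.475 = 3.114 days
Therefore the irrigation interval = 3.114 days.


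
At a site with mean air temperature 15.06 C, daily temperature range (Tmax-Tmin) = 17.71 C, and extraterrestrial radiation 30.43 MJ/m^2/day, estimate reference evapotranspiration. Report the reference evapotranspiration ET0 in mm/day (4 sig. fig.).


Approach: apply the Hargreaves-Samani method, ET0 = 0.0023*(Tmean+17.8)*sqrt(Tmax-Tmin)*0.408*Ra.
ET0 = 0.0023*(15.06+17.8)*sqrt(17.71)*0.408*30.43 = 3.949 mm/day
Therefore the reference evapotranspiration ET0 = 3.949 mm/day.


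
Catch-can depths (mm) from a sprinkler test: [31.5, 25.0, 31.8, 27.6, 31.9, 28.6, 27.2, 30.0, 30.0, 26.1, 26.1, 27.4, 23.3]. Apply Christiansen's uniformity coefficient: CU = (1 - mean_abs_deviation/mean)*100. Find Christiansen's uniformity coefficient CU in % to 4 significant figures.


mean = 28.1923 mm
mean |d_i - mean| = 2.25325 mm
CU = (1 - 2.25325/28.1923)*100 = 92.01 %
Therefore Christiansen's uniformity coefficient CU = 92.01 %.


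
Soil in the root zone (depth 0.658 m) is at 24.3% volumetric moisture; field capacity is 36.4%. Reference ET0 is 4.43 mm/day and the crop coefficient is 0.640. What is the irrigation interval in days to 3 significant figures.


Approach: apply soil-water budget scheduling, SMD = (FC-theta)/100*depth*1000; ETc = ET0*Kc; interval = SMD/ETc.
Step 1 — soil moisture deficit:
  SMD = (36.4 - 24.3)/100 * 0.658 * 1000 = 79.618 mm
Step 2 — daily crop ET (ETc = ET0*Kc):
  ETc = 4.43 * 0.640 = 2.8352 mm/day
Step 3 — irrigation interval (SMD/ETc):
  interval = 79.618 / 2.8352 = 28.1 days
Therefore the irrigation interval = 28.1 days.


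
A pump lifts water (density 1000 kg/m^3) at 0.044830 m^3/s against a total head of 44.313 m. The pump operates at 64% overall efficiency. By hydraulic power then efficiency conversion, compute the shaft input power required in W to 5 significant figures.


Approach: apply hydraulic power then efficiency conversion, P = rho*g*Q*H; P_in = P/eta.
Step 1 — hydraulic power (P = rho*g*Q*H):
  P = 1000 * 9.81 * 0.044830 * 44.313 = 19488.07 W
Step 2 — input power: P_in = P/eta = 19488.07 / 0.64 = 30450 W
Therefore the shaft input power required = 30450 W.


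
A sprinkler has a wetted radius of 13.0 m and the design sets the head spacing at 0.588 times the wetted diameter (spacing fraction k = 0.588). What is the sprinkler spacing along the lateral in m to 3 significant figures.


Approach: apply the sprinkler spacing rule (spacing as a fraction of wetted diameter), S = k*(2*R).
S = 0.588 * (2 * 13.0) = 15.3 m
Therefore the sprinkler spacing along the lateral = 15.3 m.


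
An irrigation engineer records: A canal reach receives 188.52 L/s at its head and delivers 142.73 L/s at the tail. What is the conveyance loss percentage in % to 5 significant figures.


Approach: apply the conveyance loss ratio, loss% = ((Q_head - Q_tail)/Q_head)*100.
loss = ((188.52 - 142.73)/188.52)*100 = 24.289 %
Therefore the conveyance loss percentage = 24.289 %.


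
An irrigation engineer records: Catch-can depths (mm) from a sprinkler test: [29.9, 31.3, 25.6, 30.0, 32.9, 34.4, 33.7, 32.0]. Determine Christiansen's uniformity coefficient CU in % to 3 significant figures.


Approach: apply Christiansen's uniformity coefficient, CU = (1 - mean_abs_deviation/mean)*100.
mean = 31.225 mm
mean |d_i - mean| = 2.0437 mm
CU = (1 - 2.0437/31.225)*100 = 93.5 %
Therefore Christiansen's uniformity coefficient CU = 93.5 %.


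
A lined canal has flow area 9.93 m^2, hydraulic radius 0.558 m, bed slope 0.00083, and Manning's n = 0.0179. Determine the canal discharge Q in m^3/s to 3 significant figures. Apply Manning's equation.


Approach: apply Manning's equation, Q = (1/n)*A*R^(2/3)*S^(1/2).
Q = (1/0.0179) * 9.93 * 0.558^(2/3) * 0.00083^(1/2) = 10.8 m^3/s
Therefore the canal discharge Q = 10.8 m^3/s.


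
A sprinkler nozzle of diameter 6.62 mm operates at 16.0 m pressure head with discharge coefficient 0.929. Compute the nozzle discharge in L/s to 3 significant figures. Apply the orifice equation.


Approach: apply the orifice equation, Q = Cd*A*sqrt(2*g*h), A = pi*(d/2)^2.
A = pi*(6.62e-3/2)^2 = 3.4420e-05 m^2
Q = 0.929 * 3.4420e-05 * sqrt(2*9.81*16.0) * 1000 = 0.567 L/s
Therefore the nozzle discharge = 0.567 L/s.


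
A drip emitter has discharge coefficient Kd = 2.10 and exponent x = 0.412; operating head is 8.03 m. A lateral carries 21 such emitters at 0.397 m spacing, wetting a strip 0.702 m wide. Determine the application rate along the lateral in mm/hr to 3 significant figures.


Approach: apply the emitter equation with a lateral mass balance, q = Kd*h^x; Q = n*q; rate = Q/(n*spacing*width).
Step 1 — single emitter flow (q = Kd*h^x):
  q = 2.10 * 8.03^0.412 = 4.9541 L/hr
Step 2 — total lateral flow: Q = 21 * 4.9541 = 104.04 L/hr
Step 3 — wetted area: A = 21 * 0.397 * 0.702 = 5.8526 m^2
Step 4 — application rate: Q/A = 104.04/5.8526 = 17.8 mm/hr
Therefore the application rate along the lateral = 17.8 mm/hr.


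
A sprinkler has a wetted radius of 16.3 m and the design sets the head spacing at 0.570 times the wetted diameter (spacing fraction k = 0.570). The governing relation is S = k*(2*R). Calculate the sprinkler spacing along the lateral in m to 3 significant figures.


S = 0.570 * (2 * 16.3) = 18.6 m
Therefore the sprinkler spacing along the lateral = 18.6 m.


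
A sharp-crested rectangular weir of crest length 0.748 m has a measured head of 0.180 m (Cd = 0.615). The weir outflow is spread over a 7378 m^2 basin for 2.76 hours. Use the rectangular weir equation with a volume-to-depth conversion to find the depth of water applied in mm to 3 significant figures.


Approach: apply the rectangular weir equation with a volume-to-depth conversion, Q = (2/3)*Cd*L*sqrt(2g)*H^1.5; d = Q*t/A * 1000.
Step 1 — weir discharge:
  Q = (2/3)*0.615*0.748*sqrt(2*9.81)*0.180^1.5 = 0.10374 m^3/s
Step 2 — volume: V = 0.10374 * 2.76*3600 = 1030.8 m^3
Step 3 — depth: d = V/A * 1000 = 1030.8/7378 * 1000 = 140 mm
Therefore the depth of water applied = 140 mm.


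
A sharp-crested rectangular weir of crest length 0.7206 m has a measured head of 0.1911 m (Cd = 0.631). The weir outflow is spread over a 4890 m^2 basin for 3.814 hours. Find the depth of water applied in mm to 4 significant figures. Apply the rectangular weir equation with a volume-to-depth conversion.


Approach: apply the rectangular weir equation with a volume-to-depth conversion, Q = (2/3)*Cd*L*sqrt(2g)*H^1.5; d = Q*t/A * 1000.
Step 1 — weir discharge:
  Q = (2/3)*0.631*0.7206*sqrt(2*9.81)*0.1911^1.5 = 0.112169 m^3/s
Step 2 — volume: V = 0.112169 * 3.814*3600 = 1540.13 m^3
Step 3 — depth: d = V/A * 1000 = 1540.13/4890 * 1000 = 315.0 mm
Therefore the depth of water applied = 315.0 mm.


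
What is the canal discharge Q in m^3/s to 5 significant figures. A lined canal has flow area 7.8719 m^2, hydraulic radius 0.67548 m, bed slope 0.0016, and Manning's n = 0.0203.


Approach: apply Manning's equation, Q = (1/n)*A*R^(2/3)*S^(1/2).
Q = (1/0.0203) * 7.8719 * 0.67548^(2/3) * 0.0016^(1/2) = 11.941 m^3/s
Therefore the canal discharge Q = 11.941 m^3/s.


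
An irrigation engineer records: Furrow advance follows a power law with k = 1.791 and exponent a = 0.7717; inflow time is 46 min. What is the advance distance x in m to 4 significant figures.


Approach: apply the power-law advance function, x = k*t^a.
x = 1.791 * 46^0.7717 = 34.38 m
Therefore the advance distance x = 34.38 m.


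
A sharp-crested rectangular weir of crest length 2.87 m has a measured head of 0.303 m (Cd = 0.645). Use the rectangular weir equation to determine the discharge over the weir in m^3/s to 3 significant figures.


Approach: apply the rectangular weir equation, Q = (2/3)*Cd*L*sqrt(2g)*H^1.5.
Q = (2/3)*0.645*2.87*sqrt(2*9.81)*0.303^1.5 = 0.912 m^3/s
Therefore the discharge over the weir = 0.912 m^3/s.


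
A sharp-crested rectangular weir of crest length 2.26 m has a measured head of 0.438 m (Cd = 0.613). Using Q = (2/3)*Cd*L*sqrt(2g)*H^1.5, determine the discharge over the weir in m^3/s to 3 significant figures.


Q = (2/3)*0.613*2.26*sqrt(2*9.81)*0.438^1.5 = 1.19 m^3/s
Therefore the discharge over the weir = 1.19 m^3/s.


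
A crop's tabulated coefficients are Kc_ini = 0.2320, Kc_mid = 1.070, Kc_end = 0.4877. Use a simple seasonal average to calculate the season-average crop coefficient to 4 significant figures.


Approach: apply a simple seasonal average, Kc_avg = (Kc_ini + Kc_mid + Kc_end)/3.
Kc_avg = (0.2320 + 1.070 + 0.4877)/3 = 0.5966
Therefore the season-average crop coefficient = 0.5966.


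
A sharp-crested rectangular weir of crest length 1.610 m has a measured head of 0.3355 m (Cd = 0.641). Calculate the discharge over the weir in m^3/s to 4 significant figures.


Approach: apply the rectangular weir equation, Q = (2/3)*Cd*L*sqrt(2g)*H^1.5.
Q = (2/3)*0.641*1.610*sqrt(2*9.81)*0.3355^1.5 = 0.5922 m^3/s
Therefore the discharge over the weir = 0.5922 m^3/s.


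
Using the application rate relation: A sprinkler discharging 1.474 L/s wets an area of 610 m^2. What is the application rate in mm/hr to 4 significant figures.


Approach: apply the application rate relation, rate = (Q/A)*3600.
rate = (1.474 / 610) * 3600 = 8.699 mm/hr
Therefore the application rate = 8.699 mm/hr.


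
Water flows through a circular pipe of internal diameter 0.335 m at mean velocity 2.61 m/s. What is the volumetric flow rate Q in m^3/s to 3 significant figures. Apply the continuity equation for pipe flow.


Approach: apply the continuity equation for pipe flow, Q = A * v with A = pi*(D/2)^2.
A = pi*(0.335/2)^2 = 0.088141 m^2
Q = 0.088141 * 2.61 = 0.230 m^3/s
Therefore the volumetric flow rate Q = 0.230 m^3/s.


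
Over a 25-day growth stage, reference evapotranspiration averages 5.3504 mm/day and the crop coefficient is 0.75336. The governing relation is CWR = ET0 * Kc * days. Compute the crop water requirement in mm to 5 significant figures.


CWR = 5.3504 * 0.75336 * 25 = 100.77 mm
Therefore the crop water requirement = 100.77 mm.


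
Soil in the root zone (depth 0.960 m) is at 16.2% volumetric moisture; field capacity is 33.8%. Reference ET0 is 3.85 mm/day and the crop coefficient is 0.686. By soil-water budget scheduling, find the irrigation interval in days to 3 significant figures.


Approach: apply soil-water budget scheduling, SMD = (FC-theta)/100*depth*1000; ETc = ET0*Kc; interval = SMD/ETc.
Step 1 — soil moisture deficit:
  SMD = (33.8 - 16.2)/100 * 0.960 * 1000 = 168.96 mm
Step 2 — daily crop ET (ETc = ET0*Kc):
  ETc = 3.85 * 0.686 = 2.6411 mm/day
Step 3 — irrigation interval (SMD/ETc):
  interval = 168.96 / 2.6411 = 64.0 days
Therefore the irrigation interval = 64.0 days.


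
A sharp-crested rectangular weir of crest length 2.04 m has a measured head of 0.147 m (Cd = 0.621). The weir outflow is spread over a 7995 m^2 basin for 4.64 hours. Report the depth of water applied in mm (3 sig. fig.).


Approach: apply the rectangular weir equation with a volume-to-depth conversion, Q = (2/3)*Cd*L*sqrt(2g)*H^1.5; d = Q*t/A * 1000.
Step 1 — weir discharge:
  Q = (2/3)*0.621*2.04*sqrt(2*9.81)*0.147^1.5 = 0.21084 m^3/s
Step 2 — volume: V = 0.21084 * 4.64*3600 = 3521.9 m^3
Step 3 — depth: d = V/A * 1000 = 3521.9/7995 * 1000 = 441 mm
Therefore the depth of water applied = 441 mm.


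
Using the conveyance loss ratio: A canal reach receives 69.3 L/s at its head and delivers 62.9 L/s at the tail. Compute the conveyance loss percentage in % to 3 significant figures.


Approach: apply the conveyance loss ratio, loss% = ((Q_head - Q_tail)/Q_head)*100.
loss = ((69.3 - 62.9)/69.3)*100 = 9.24 %
Therefore the conveyance loss percentage = 9.24 %.


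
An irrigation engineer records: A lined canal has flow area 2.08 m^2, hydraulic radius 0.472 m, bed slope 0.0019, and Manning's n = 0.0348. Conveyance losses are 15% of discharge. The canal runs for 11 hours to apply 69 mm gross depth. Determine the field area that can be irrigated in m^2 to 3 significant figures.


Approach: apply Manning's equation with a conveyance and depth budget, Q = (1/n)*A*R^(2/3)*S^(1/2); Q_field = Q*(1-loss); Area = Q_field*t/(d/1000).
Step 1 — canal discharge (Manning's equation):
  Q = (1/0.0348) * 2.08 * 0.472^(2/3) * 0.0019^(1/2) = 1.5794 m^3/s
Step 2 — delivered flow: Q_field = 1.5794*(1 - 15/100) = 1.3425 m^3/s
Step 3 — volume delivered: V = 1.3425 * 11*3600 = 53162 m^3
Step 4 — area served: A = V / (depth/1000) = 53162 / 0.069 = 770000 m^2
Therefore the field area that can be irrigated = 770000 m^2.


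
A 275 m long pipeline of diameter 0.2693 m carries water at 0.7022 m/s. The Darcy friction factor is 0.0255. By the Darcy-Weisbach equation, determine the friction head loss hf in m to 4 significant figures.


Approach: apply the Darcy-Weisbach equation, hf = f*(L/D)*(v^2/(2g)).
hf = 0.0255 * (275/0.2693) * (0.7022^2 / (2*9.81))
hf = 0.6544 m
Therefore the friction head loss hf = 0.6544 m.


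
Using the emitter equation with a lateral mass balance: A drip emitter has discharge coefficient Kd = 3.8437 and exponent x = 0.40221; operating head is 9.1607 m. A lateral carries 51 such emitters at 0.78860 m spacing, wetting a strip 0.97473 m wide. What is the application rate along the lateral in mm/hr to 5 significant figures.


Approach: apply the emitter equation with a lateral mass balance, q = Kd*h^x; Q = n*q; rate = Q/(n*spacing*width).
Step 1 — single emitter flow (q = Kd*h^x):
  q = 3.8437 * 9.1607^0.40221 = 9.367998 L/hr
Step 2 — total lateral flow: Q = 51 * 9.367998 = 477.7679 L/hr
Step 3 — wetted area: A = 51 * 0.78860 * 0.97473 = 39.20228 m^2
Step 4 — application rate: Q/A = 477.7679/39.20228 = 12.187 mm/hr
Therefore the application rate along the lateral = 12.187 mm/hr.


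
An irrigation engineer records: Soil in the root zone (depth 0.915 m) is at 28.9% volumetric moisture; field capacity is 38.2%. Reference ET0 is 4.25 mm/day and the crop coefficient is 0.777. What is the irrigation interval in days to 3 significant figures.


Approach: apply soil-water budget scheduling, SMD = (FC-theta)/100*depth*1000; ETc = ET0*Kc; interval = SMD/ETc.
Step 1 — soil moisture deficit:
  SMD = (38.2 - 28.9)/100 * 0.915 * 1000 = 85.095 mm
Step 2 — daily crop ET (ETc = ET0*Kc):
  ETc = 4.25 * 0.777 = 3.3022 mm/day
Step 3 — irrigation interval (SMD/ETc):
  interval = 85.095 / 3.3022 = 25.8 days
Therefore the irrigation interval = 25.8 days.


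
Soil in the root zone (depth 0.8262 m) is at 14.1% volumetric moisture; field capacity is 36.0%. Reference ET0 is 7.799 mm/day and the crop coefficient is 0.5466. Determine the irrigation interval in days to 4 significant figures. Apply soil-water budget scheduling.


Approach: apply soil-water budget scheduling, SMD = (FC-theta)/100*depth*1000; ETc = ET0*Kc; interval = SMD/ETc.
Step 1 — soil moisture deficit:
  SMD = (36.0 - 14.1)/100 * 0.8262 * 1000 = 180.938 mm
Step 2 — daily crop ET (ETc = ET0*Kc):
  ETc = 7.799 * 0.5466 = 4.26293 mm/day
Step 3 — irrigation interval (SMD/ETc):
  interval = 180.938 / 4.26293 = 42.44 days
Therefore the irrigation interval = 42.44 days.


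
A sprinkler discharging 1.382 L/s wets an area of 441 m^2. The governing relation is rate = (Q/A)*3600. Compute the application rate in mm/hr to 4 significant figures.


rate = (1.382 / 441) * 3600 = 11.28 mm/hr
Therefore the application rate = 11.28 mm/hr.


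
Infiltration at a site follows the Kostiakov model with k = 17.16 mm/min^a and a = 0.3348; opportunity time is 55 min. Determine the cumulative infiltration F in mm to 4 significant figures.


Approach: apply the Kostiakov infiltration equation, F = k*t^a.
F = 17.16 * 55^0.3348 = 65.64 mm
Therefore the cumulative infiltration F = 65.64 mm.


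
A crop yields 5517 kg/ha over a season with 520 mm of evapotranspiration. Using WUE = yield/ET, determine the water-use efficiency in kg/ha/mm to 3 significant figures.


WUE = 5517 / 520 = 10.6 kg/ha/mm
Therefore the water-use efficiency = 10.6 kg/ha/mm.


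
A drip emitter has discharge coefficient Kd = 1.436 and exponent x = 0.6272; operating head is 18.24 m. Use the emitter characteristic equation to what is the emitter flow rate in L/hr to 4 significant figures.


Approach: apply the emitter characteristic equation, q = Kd * h^x.
q = 1.436 * 18.24^0.6272 = 8.873 L/hr
Therefore the emitter flow rate = 8.873 L/hr.


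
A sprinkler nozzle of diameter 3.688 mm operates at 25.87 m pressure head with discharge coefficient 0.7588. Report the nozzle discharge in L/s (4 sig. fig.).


Approach: apply the orifice equation, Q = Cd*A*sqrt(2*g*h), A = pi*(d/2)^2.
A = pi*(3.688e-3/2)^2 = 1.06825e-05 m^2
Q = 0.7588 * 1.06825e-05 * sqrt(2*9.81*25.87) * 1000 = 0.1826 L/s
Therefore the nozzle discharge = 0.1826 L/s.


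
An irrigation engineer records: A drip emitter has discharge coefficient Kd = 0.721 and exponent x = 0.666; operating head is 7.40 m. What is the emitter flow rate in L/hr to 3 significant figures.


Approach: apply the emitter characteristic equation, q = Kd * h^x.
q = 0.721 * 7.40^0.666 = 2.73 L/hr
Therefore the emitter flow rate = 2.73 L/hr.


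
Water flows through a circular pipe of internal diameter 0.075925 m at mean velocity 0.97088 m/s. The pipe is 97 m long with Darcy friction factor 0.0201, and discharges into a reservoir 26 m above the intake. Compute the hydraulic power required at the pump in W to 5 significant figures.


Approach: apply continuity + Darcy-Weisbach + hydraulic power, Q = A*v; hf = f*(L/D)*(v^2/(2g)); H = static + hf; P = rho*g*Q*H.
Step 1 — flow rate (continuity, Q = A*v):
  A = pi*(0.075925/2)^2 = 0.004527511 m^2
  Q = 0.004527511 * 0.97088 = 0.004395670 m^3/s
Step 2 — friction head loss (Darcy-Weisbach):
  hf = 0.0201 * (97/0.075925) * (0.97088^2 / (2*9.81))
  hf = 1.233716 m
Step 3 — total head: H = 26 + 1.233716 = 27.23372 m
Step 4 — hydraulic power (P = rho*g*Q*H):
  P = 1000 * 9.81 * 0.004395670 * 27.23372 = 1174.4 W
Therefore the hydraulic power required at the pump = 1174.4 W.


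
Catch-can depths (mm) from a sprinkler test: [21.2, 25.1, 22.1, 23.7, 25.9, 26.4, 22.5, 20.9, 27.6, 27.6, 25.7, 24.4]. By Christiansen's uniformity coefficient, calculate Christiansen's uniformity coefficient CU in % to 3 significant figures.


Approach: apply Christiansen's uniformity coefficient, CU = (1 - mean_abs_deviation/mean)*100.
mean = 24.425 mm
mean |d_i - mean| = 1.9583 mm
CU = (1 - 1.9583/24.425)*100 = 92.0 %
Therefore Christiansen's uniformity coefficient CU = 92.0 %.


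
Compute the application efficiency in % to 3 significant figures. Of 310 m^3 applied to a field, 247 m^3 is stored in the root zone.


Approach: apply the application efficiency ratio, Ea = (stored/applied)*100.
Ea = (247/310)*100 = 79.7 %
Therefore the application efficiency = 79.7 %.


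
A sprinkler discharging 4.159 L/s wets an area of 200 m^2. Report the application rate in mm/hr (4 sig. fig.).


Approach: apply the application rate relation, rate = (Q/A)*3600.
rate = (4.159 / 200) * 3600 = 74.86 mm/hr
Therefore the application rate = 74.86 mm/hr.


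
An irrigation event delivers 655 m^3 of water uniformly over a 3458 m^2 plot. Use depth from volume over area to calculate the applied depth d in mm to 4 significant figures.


Approach: apply depth from volume over area, d = (V/A)*1000.
d = (655 / 3458) * 1000 = 189.4 mm
Therefore the applied depth d = 189.4 mm.


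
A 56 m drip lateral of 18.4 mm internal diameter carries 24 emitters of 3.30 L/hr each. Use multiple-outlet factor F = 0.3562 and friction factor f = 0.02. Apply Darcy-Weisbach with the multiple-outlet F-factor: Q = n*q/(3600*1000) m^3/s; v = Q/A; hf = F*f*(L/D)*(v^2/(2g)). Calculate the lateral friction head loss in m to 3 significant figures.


Q = 24*3.30/(3600*1000) = 2.2000e-05 m^3/s
A = pi*(18.4e-3/2)^2 = 2.6590e-04 m^2, so v = Q/A = 0.082737 m/s
hf = 0.3562*0.02*(56/0.0184)*(0.082737^2/(2*9.81)) = 0.00756 m
Therefore the lateral friction head loss = 0.00756 m.


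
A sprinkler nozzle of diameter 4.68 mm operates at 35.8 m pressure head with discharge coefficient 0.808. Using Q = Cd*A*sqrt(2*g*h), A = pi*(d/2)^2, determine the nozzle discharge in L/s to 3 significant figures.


A = pi*(4.68e-3/2)^2 = 1.7202e-05 m^2
Q = 0.808 * 1.7202e-05 * sqrt(2*9.81*35.8) * 1000 = 0.368 L/s
Therefore the nozzle discharge = 0.368 L/s.


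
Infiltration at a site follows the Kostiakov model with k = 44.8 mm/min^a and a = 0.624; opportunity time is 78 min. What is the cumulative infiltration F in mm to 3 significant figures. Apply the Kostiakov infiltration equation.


Approach: apply the Kostiakov infiltration equation, F = k*t^a.
F = 44.8 * 78^0.624 = 679 mm
Therefore the cumulative infiltration F = 679 mm.


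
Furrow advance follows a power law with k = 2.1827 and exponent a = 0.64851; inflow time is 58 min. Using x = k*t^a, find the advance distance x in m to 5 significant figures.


x = 2.1827 * 58^0.64851 = 30.380 m
Therefore the advance distance x = 30.380 m.


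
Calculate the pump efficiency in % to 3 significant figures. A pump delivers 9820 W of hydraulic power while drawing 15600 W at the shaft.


Approach: apply the efficiency ratio, eta = (P_out/P_in)*100.
eta = (9820 / 15600) * 100 = 62.9 %
Therefore the pump efficiency = 62.9 %.
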